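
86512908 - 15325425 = 71187483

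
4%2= 0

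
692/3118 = 346/1559 = 0.22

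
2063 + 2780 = 4843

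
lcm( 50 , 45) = 450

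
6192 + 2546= 8738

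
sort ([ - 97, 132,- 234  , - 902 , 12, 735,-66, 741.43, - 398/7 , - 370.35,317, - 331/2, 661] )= [-902, - 370.35,-234, - 331/2,-97, - 66, - 398/7, 12, 132, 317, 661 , 735, 741.43]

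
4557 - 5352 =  - 795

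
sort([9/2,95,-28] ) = [ - 28, 9/2,95 ]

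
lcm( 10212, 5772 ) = 132756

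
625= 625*1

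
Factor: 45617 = 11^2*13^1*29^1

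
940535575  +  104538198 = 1045073773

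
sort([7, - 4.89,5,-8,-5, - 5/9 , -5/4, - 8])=[-8, - 8, - 5, - 4.89, - 5/4, - 5/9,  5,7 ]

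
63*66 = 4158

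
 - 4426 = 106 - 4532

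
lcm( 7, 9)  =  63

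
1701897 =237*7181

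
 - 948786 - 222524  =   - 1171310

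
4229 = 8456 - 4227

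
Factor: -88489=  - 107^1*827^1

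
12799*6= 76794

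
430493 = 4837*89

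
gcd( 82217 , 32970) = 1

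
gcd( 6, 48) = 6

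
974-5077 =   -  4103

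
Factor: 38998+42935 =81933= 3^1*31^1*881^1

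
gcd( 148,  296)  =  148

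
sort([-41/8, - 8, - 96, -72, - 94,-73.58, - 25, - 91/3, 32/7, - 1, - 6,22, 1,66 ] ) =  [ - 96, - 94, - 73.58,-72, - 91/3, - 25, -8, - 6, - 41/8, - 1,1, 32/7, 22,66]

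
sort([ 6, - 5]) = [ - 5,6]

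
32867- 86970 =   -  54103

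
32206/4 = 8051 + 1/2 = 8051.50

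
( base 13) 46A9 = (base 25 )FMG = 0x26d5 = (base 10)9941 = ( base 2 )10011011010101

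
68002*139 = 9452278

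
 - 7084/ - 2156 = 23/7 = 3.29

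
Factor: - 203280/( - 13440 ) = 121/8 = 2^(-3 )*11^2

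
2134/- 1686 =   -  1067/843= - 1.27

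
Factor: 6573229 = 13^1 *505633^1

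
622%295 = 32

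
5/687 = 5/687= 0.01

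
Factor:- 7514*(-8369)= 62884666 = 2^1*13^1*17^2*8369^1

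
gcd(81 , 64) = 1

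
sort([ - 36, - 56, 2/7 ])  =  [ - 56,-36,2/7] 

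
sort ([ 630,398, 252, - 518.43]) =[-518.43 , 252, 398, 630]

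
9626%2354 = 210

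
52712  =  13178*4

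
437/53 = 437/53= 8.25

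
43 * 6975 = 299925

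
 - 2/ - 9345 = 2/9345  =  0.00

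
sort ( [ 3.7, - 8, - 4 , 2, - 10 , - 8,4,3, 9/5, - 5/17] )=[- 10, - 8,-8,  -  4, - 5/17,9/5, 2, 3, 3.7, 4 ]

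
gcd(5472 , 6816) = 96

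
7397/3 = 2465 + 2/3 = 2465.67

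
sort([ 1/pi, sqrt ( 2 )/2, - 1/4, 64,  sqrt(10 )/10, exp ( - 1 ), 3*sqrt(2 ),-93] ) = [ - 93, - 1/4, sqrt(10) /10, 1/pi, exp( - 1), sqrt( 2 )/2, 3*sqrt(2),64]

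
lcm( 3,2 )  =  6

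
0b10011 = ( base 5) 34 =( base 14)15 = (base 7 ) 25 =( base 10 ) 19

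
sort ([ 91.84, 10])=[10, 91.84 ] 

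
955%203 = 143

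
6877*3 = 20631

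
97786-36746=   61040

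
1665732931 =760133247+905599684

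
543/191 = 2 + 161/191 = 2.84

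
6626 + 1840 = 8466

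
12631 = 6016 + 6615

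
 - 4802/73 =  - 4802/73 = -65.78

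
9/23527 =9/23527= 0.00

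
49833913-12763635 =37070278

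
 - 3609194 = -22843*158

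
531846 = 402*1323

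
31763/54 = 31763/54 =588.20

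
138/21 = 6 + 4/7 = 6.57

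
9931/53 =187 + 20/53 =187.38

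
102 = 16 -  - 86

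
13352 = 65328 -51976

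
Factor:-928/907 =-2^5*29^1*907^(-1)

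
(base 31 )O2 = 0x2EA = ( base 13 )455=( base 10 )746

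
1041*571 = 594411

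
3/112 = 3/112=0.03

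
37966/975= 37966/975 = 38.94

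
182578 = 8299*22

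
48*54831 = 2631888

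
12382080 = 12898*960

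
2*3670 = 7340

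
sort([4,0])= [ 0,4]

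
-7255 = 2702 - 9957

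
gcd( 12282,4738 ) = 46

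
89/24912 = 89/24912 = 0.00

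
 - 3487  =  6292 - 9779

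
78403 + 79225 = 157628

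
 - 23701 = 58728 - 82429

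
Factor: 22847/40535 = 31/55 = 5^(  -  1)*11^(-1 )*31^1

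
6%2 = 0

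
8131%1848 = 739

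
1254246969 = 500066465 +754180504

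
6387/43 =6387/43 = 148.53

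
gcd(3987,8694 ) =9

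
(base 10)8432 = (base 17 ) 1C30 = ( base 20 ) 111C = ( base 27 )bf8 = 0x20F0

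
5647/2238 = 5647/2238 = 2.52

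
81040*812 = 65804480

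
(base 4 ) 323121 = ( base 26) 5g5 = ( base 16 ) ed9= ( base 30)46l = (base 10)3801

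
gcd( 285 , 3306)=57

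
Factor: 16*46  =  736=2^5*23^1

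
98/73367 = 14/10481 = 0.00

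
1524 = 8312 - 6788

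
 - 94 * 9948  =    -  935112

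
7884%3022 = 1840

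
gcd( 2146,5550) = 74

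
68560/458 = 149 + 159/229 = 149.69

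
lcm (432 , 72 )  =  432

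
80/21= 3 + 17/21 = 3.81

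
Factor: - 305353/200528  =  -2^(  -  4 )*83^(  -  1 )*151^( - 1 )*305353^1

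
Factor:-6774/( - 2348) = 3387/1174 = 2^( - 1) * 3^1*587^( - 1 )*1129^1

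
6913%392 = 249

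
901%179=6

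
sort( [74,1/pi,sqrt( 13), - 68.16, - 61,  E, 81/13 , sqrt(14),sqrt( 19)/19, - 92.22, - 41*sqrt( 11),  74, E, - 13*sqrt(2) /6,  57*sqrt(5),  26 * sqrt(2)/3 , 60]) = [  -  41*sqrt( 11), - 92.22, - 68.16, -61, - 13*sqrt(2)/6,sqrt ( 19) /19,  1/pi,E , E,sqrt( 13) , sqrt(  14),81/13,26*sqrt( 2)/3,  60,  74, 74,  57*sqrt(5)]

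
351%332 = 19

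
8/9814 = 4/4907 =0.00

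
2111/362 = 5 + 301/362 = 5.83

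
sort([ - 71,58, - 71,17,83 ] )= [ - 71, - 71, 17,58,83] 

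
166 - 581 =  - 415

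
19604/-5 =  - 19604/5= - 3920.80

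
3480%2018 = 1462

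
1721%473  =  302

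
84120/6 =14020 = 14020.00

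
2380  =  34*70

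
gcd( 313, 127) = 1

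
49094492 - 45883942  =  3210550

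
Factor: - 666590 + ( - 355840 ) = -2^1*3^1*5^1*173^1  *  197^1=- 1022430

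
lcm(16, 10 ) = 80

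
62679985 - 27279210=35400775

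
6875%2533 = 1809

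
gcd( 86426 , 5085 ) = 1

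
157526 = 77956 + 79570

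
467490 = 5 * 93498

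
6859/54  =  6859/54 = 127.02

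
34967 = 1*34967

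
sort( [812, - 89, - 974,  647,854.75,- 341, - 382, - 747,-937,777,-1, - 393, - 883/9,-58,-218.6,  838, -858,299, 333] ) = [ - 974,-937, - 858, - 747 , - 393, - 382,  -  341,-218.6 , - 883/9, - 89,- 58,- 1, 299,  333, 647, 777,812,838 , 854.75 ]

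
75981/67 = 1134 + 3/67 =1134.04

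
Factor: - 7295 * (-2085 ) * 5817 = 3^2 * 5^2*7^1*139^1*277^1*1459^1=88477006275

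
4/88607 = 4/88607  =  0.00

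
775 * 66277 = 51364675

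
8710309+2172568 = 10882877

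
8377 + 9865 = 18242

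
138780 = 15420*9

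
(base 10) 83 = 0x53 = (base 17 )4F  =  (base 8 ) 123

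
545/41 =545/41 = 13.29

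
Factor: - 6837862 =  - 2^1*3418931^1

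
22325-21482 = 843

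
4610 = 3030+1580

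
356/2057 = 356/2057 = 0.17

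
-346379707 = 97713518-444093225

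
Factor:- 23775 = -3^1*5^2 * 317^1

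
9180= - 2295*( - 4) 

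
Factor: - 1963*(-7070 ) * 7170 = 2^2*3^1*5^2*7^1*13^1*101^1 *151^1*239^1 = 99508199700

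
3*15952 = 47856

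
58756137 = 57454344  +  1301793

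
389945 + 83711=473656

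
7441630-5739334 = 1702296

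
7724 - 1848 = 5876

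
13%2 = 1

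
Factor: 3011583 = 3^1*67^1*14983^1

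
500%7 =3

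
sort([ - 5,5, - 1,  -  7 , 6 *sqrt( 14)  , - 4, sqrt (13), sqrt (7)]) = [-7,  -  5, - 4, - 1, sqrt (7 ),  sqrt( 13), 5,6*sqrt(14)]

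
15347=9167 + 6180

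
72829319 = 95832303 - 23002984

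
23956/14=11978/7 = 1711.14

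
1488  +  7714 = 9202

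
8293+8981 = 17274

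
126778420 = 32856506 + 93921914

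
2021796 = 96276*21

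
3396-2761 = 635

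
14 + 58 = 72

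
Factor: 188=2^2*47^1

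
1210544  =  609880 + 600664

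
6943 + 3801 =10744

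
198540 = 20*9927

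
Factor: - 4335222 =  - 2^1*3^1 * 722537^1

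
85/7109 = 85/7109 = 0.01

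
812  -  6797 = - 5985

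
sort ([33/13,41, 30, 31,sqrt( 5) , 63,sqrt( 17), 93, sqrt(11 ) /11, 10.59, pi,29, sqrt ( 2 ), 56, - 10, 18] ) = [ - 10 , sqrt( 11)/11, sqrt(2),sqrt ( 5 ),33/13, pi,sqrt(17 ), 10.59, 18,29, 30, 31,41, 56, 63,93]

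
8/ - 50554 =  - 4/25277=- 0.00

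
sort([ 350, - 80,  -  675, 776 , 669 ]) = [  -  675,-80 , 350,669, 776 ]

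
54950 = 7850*7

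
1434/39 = 36 + 10/13 =36.77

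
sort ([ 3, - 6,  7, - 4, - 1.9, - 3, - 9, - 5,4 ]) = [ - 9,  -  6,-5,-4, - 3, - 1.9,  3 , 4,7]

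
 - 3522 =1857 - 5379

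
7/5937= 7/5937 = 0.00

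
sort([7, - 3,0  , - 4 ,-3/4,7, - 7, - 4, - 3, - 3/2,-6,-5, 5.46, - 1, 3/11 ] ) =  [ - 7, - 6,  -  5 , - 4,-4, - 3,- 3 , - 3/2, - 1, - 3/4, 0,3/11,5.46, 7, 7] 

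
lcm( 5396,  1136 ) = 21584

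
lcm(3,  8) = 24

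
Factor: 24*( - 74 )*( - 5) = 2^4*3^1 * 5^1 * 37^1 = 8880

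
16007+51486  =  67493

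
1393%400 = 193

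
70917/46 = 70917/46=1541.67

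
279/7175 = 279/7175=0.04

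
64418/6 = 32209/3 =10736.33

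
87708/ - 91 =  - 964 + 16/91= -963.82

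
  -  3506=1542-5048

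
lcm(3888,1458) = 11664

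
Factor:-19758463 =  - 1777^1*11119^1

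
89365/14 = 6383+ 3/14 =6383.21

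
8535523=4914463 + 3621060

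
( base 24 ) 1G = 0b101000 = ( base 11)37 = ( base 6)104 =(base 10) 40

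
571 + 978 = 1549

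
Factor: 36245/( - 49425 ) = -3^ (- 1 )* 5^ ( - 1)*11^1  =  -11/15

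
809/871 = 809/871 = 0.93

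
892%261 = 109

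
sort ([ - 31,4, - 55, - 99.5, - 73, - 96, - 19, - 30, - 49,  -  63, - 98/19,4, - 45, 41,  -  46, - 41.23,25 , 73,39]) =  [-99.5 , - 96,- 73,- 63, - 55,-49,-46, - 45, - 41.23, - 31, - 30,-19, - 98/19,4,4, 25,39,41,73] 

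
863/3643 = 863/3643   =  0.24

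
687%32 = 15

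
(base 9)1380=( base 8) 2024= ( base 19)2GI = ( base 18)340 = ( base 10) 1044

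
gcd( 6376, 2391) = 797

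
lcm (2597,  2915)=142835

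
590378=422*1399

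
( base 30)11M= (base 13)583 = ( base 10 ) 952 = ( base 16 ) 3b8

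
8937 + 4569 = 13506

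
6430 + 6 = 6436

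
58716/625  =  58716/625 = 93.95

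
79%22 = 13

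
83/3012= 83/3012 = 0.03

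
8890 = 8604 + 286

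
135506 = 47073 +88433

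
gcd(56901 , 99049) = 1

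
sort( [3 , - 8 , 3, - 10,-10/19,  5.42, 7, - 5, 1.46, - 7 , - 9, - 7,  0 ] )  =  [ - 10, - 9, - 8, - 7, - 7, - 5,-10/19, 0, 1.46,3, 3,5.42, 7] 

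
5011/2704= 5011/2704 = 1.85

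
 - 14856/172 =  - 3714/43=- 86.37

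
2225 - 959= 1266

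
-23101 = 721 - 23822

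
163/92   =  1 + 71/92 = 1.77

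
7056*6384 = 45045504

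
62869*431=27096539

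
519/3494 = 519/3494 = 0.15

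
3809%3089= 720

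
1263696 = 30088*42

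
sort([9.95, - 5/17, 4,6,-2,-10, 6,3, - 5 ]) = [ - 10, - 5, - 2,-5/17, 3, 4, 6, 6,9.95 ]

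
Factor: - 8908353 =-3^3 * 43^1*7673^1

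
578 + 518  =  1096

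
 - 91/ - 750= 91/750 = 0.12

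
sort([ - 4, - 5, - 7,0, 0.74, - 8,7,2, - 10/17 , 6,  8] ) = [ - 8,-7, - 5, - 4,-10/17,  0,0.74, 2,6,7,  8]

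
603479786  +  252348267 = 855828053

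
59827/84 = 712+19/84= 712.23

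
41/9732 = 41/9732 = 0.00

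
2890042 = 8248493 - 5358451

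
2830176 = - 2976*( - 951 ) 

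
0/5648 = 0  =  0.00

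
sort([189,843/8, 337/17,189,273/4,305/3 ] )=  [337/17, 273/4,305/3,843/8,189, 189]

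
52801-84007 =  - 31206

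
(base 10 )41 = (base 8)51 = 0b101001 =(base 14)2d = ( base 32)19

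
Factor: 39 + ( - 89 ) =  - 50 = - 2^1*5^2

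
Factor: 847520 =2^5*5^1*5297^1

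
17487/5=3497 + 2/5 = 3497.40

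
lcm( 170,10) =170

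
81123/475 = 170  +  373/475 = 170.79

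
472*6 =2832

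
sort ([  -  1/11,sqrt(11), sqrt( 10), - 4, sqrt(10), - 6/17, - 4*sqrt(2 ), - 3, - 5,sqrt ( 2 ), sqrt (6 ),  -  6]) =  [ - 6, - 4*sqrt(2),  -  5,  -  4 , - 3, - 6/17,  -  1/11,sqrt(2 ),  sqrt( 6), sqrt( 10), sqrt(10 ) , sqrt( 11) ] 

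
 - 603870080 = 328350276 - 932220356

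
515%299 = 216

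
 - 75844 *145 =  - 10997380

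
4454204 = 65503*68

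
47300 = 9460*5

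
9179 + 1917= 11096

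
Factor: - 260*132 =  - 34320 = - 2^4*3^1 * 5^1*11^1*13^1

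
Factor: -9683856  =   - 2^4*3^2*7^1*13^1 *739^1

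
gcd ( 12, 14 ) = 2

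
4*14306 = 57224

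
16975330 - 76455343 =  - 59480013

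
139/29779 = 139/29779 = 0.00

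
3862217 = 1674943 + 2187274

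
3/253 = 3/253 = 0.01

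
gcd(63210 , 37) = 1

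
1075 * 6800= 7310000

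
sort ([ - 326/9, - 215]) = [ - 215, - 326/9 ]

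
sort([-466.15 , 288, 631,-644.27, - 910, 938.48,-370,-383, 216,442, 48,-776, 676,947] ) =[-910 ,  -  776, - 644.27, - 466.15,  -  383, - 370, 48, 216,288, 442, 631, 676, 938.48,947]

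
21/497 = 3/71 = 0.04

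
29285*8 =234280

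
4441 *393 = 1745313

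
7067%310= 247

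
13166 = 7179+5987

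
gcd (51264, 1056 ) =96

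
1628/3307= 1628/3307 = 0.49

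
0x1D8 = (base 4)13120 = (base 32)eo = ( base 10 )472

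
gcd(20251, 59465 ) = 7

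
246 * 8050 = 1980300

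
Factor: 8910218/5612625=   2^1 * 3^( - 3 ) * 5^( - 3 )*1663^( - 1 ) * 1879^1*2371^1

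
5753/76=75 + 53/76=75.70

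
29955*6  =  179730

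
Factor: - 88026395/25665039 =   -  3^( - 3)*5^1 * 950557^( - 1 )*17605279^1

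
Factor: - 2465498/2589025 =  - 2^1*5^( - 2) * 7^1*61^1 * 2887^1*103561^( - 1 ) 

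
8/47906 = 4/23953= 0.00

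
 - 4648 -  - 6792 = 2144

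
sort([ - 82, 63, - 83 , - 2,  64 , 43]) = [ - 83 ,-82, - 2, 43, 63, 64]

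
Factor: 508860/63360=2^( - 5 ) *257^1 =257/32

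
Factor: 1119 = 3^1*373^1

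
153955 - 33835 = 120120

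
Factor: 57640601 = 97^1*127^1*4679^1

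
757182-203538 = 553644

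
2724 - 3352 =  - 628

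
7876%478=228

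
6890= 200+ 6690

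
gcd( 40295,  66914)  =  1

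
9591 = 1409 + 8182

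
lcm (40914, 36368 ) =327312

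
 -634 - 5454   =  -6088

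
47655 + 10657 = 58312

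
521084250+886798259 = 1407882509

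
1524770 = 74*20605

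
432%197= 38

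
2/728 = 1/364 = 0.00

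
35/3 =35/3 = 11.67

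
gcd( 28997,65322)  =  1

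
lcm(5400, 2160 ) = 10800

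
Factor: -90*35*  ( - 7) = 2^1*3^2 * 5^2*7^2 =22050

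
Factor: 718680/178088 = 3^1*5^1*53^1*197^( - 1) = 795/197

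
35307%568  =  91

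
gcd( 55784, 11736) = 8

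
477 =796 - 319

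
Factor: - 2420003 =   -  59^1*41017^1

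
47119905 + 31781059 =78900964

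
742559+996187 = 1738746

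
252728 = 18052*14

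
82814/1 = 82814  =  82814.00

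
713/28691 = 713/28691 = 0.02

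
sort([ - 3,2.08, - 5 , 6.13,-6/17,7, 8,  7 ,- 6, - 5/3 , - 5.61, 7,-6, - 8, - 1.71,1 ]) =[ - 8, - 6, - 6,-5.61,  -  5, - 3, - 1.71, - 5/3, - 6/17,1, 2.08,6.13,  7, 7, 7,  8]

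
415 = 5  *83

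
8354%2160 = 1874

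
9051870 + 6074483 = 15126353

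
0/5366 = 0  =  0.00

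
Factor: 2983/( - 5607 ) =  - 3^( - 2 )*7^( - 1 )*19^1*89^(-1)*157^1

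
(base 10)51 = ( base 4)303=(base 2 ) 110011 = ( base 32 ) 1j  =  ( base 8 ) 63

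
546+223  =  769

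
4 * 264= 1056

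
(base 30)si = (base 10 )858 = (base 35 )OI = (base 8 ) 1532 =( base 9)1153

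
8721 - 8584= 137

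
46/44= 23/22 = 1.05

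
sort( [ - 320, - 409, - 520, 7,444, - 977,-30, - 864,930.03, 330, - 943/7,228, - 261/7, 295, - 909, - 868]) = [ - 977, - 909, - 868, - 864, - 520,- 409, - 320, - 943/7, - 261/7,-30,  7, 228,295, 330, 444, 930.03 ]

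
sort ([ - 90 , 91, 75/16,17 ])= [ - 90,75/16, 17, 91 ]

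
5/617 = 5/617 = 0.01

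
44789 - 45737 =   -  948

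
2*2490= 4980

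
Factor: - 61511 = -61511^1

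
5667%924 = 123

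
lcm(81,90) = 810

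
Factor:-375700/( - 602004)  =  3^ ( -1 )*5^2*17^1*227^( - 1 ) = 425/681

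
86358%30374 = 25610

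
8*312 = 2496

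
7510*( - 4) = -30040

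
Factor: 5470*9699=53053530 = 2^1* 3^1*5^1*53^1 *61^1*547^1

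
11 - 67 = -56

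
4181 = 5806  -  1625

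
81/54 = 1+1/2 = 1.50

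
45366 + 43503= 88869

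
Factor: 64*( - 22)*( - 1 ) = 2^7*11^1 = 1408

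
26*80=2080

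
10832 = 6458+4374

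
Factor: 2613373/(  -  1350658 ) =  - 2^ (-1)*7^1*619^(  -  1 )*1091^( - 1)*373339^1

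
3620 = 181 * 20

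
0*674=0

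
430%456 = 430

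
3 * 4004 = 12012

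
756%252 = 0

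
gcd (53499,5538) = 3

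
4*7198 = 28792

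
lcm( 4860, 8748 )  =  43740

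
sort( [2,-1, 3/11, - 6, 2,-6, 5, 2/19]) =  [ - 6,-6, - 1,2/19, 3/11, 2 , 2, 5 ]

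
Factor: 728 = 2^3*7^1 * 13^1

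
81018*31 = 2511558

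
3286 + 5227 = 8513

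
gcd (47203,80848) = 1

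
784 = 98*8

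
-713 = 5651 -6364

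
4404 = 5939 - 1535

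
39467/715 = 55 +142/715 = 55.20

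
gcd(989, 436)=1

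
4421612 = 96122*46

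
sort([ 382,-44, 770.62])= [-44,382,770.62]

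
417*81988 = 34188996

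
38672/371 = 104 + 88/371= 104.24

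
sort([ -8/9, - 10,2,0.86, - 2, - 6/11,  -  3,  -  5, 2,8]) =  [ - 10, - 5, - 3, - 2, - 8/9, - 6/11,0.86, 2, 2,  8]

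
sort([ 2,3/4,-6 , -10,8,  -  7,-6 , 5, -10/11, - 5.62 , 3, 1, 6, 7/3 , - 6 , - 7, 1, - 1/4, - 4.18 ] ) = [ - 10, - 7, - 7 , - 6,- 6, - 6,-5.62,  -  4.18, - 10/11,-1/4, 3/4, 1,1, 2, 7/3, 3,5 , 6,  8] 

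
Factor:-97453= - 97453^1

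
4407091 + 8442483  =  12849574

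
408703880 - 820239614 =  - 411535734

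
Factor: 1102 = 2^1*19^1*29^1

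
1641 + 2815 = 4456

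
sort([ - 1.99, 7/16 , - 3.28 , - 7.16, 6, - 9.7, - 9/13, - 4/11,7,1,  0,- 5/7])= [ - 9.7, - 7.16, - 3.28, - 1.99,-5/7, - 9/13, - 4/11, 0,7/16,1, 6, 7] 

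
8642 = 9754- 1112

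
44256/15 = 14752/5 = 2950.40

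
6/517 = 6/517=0.01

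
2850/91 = 2850/91= 31.32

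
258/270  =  43/45 = 0.96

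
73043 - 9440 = 63603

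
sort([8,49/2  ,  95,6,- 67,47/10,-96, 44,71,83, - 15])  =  [ - 96, - 67, - 15,47/10,6, 8,49/2, 44,71, 83, 95] 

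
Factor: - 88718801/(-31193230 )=2^( - 1 )*5^( - 1)*17^1* 29^1*491^( - 1) * 6353^ ( - 1 )*179957^1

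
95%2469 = 95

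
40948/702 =58 + 116/351=58.33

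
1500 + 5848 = 7348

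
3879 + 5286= 9165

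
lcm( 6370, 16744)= 586040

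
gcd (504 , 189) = 63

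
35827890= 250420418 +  - 214592528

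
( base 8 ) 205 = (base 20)6D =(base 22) 61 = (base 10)133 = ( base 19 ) 70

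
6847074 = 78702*87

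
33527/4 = 8381 + 3/4 = 8381.75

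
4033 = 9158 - 5125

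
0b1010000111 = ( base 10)647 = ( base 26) ON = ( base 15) 2d2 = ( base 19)1F1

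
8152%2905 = 2342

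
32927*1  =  32927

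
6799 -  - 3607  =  10406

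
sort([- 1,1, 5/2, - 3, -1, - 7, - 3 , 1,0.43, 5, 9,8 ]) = [  -  7,-3,-3, - 1, - 1 , 0.43,1,1,5/2,5,8, 9 ]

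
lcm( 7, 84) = 84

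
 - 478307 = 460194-938501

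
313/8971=313/8971 = 0.03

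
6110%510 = 500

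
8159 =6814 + 1345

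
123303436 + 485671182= 608974618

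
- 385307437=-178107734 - 207199703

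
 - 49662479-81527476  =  -131189955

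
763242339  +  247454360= 1010696699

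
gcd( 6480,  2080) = 80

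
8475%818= 295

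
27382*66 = 1807212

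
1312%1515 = 1312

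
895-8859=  - 7964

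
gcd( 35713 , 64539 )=71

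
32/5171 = 32/5171 = 0.01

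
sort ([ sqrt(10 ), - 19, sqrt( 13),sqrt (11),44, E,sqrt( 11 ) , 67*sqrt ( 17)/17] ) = [ - 19,  E,  sqrt (10), sqrt( 11), sqrt (11 ), sqrt(13),67 * sqrt(17)/17, 44 ] 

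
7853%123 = 104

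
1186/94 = 593/47 = 12.62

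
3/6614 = 3/6614 =0.00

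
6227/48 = 129  +  35/48 = 129.73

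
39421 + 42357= 81778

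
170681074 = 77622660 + 93058414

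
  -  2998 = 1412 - 4410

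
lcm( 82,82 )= 82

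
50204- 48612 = 1592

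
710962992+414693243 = 1125656235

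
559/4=559/4 = 139.75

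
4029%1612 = 805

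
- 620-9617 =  - 10237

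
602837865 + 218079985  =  820917850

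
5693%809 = 30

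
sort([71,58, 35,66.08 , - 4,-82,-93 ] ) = [  -  93, - 82, - 4, 35, 58 , 66.08,71]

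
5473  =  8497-3024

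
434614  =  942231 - 507617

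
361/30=12  +  1/30 = 12.03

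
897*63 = 56511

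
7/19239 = 7/19239 = 0.00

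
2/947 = 2/947 = 0.00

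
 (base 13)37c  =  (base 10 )610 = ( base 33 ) IG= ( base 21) 181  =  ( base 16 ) 262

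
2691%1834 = 857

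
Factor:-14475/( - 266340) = 5/92 = 2^(-2)*5^1*23^(-1) 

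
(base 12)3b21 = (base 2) 1101010001001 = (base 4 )1222021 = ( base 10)6793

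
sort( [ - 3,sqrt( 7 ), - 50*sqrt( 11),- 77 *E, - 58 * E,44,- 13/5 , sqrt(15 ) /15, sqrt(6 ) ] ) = [ - 77*E , - 50 * sqrt( 11), - 58*E, - 3, - 13/5 , sqrt(15)/15, sqrt(6), sqrt ( 7), 44]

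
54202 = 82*661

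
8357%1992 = 389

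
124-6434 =  -  6310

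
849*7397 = 6280053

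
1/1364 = 1/1364 = 0.00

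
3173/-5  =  -635 + 2/5 = - 634.60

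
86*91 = 7826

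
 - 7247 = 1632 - 8879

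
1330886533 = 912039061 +418847472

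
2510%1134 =242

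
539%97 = 54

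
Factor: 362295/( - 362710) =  - 2^( - 1)*3^2*19^( - 1)*23^(  -  1)*97^1 = - 873/874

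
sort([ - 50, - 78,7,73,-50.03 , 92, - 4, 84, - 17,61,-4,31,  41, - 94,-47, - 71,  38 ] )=[ - 94,-78, - 71,-50.03 , - 50, - 47,-17, - 4,  -  4,  7,31,38,41,61,73,84, 92]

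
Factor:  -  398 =  -  2^1*199^1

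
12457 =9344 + 3113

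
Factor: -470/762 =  - 235/381 = - 3^( - 1 ) * 5^1*47^1*127^(- 1)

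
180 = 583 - 403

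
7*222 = 1554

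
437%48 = 5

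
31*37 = 1147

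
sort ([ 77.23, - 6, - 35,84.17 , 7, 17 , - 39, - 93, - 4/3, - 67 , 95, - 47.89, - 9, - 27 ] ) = [ - 93, - 67, - 47.89, - 39, - 35, -27, -9, - 6, - 4/3, 7, 17,  77.23, 84.17 , 95 ]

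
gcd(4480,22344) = 56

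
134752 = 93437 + 41315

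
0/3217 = 0 = 0.00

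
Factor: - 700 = - 2^2*5^2 * 7^1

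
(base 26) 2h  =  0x45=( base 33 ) 23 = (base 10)69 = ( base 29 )2B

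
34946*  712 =24881552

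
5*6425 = 32125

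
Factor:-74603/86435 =-5^(-1)*59^( - 1)*61^1*293^( - 1 )  *  1223^1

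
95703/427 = 95703/427 = 224.13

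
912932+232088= 1145020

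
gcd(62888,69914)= 2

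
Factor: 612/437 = 2^2*3^2*17^1 * 19^( - 1 )*23^( - 1)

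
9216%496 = 288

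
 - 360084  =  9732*( - 37) 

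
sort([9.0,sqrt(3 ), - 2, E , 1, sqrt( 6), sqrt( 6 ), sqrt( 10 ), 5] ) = [ - 2, 1,sqrt(3), sqrt(6 ) , sqrt(6) , E, sqrt(10), 5,9.0]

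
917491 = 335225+582266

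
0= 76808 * 0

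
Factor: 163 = 163^1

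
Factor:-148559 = -53^1*2803^1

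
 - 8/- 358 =4/179=0.02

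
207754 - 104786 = 102968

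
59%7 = 3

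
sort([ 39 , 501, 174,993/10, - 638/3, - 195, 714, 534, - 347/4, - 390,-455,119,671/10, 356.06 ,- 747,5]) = [-747, - 455, - 390, - 638/3 , - 195, - 347/4,5, 39,671/10 , 993/10,  119, 174, 356.06,501, 534, 714 ] 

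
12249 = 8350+3899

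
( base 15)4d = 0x49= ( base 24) 31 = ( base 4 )1021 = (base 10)73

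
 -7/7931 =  - 1/1133 = -0.00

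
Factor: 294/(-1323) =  - 2^1*3^( - 2) =- 2/9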